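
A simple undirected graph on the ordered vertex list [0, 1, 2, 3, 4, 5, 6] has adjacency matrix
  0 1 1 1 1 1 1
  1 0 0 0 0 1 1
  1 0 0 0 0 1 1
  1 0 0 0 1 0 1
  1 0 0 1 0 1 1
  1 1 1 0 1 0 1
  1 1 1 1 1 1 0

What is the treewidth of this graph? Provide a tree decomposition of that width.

Treewidth 3.
One optimal decomposition is:
Bags: B1 = {0, 2, 5, 6}  B2 = {0, 4, 5, 6}  B3 = {0, 1, 5, 6}  B4 = {0, 3, 4, 6}
Tree: B1–B2, B1–B3, B2–B4

Each bag holds 4 vertices, so the decomposition has width 3, which upper-bounds the treewidth. On the other hand G contains the 4-clique {0, 3, 4, 6}. A clique must lie in a single bag of any decomposition, so no decomposition can have width below 3. The upper and lower bounds meet at 3, so that is the treewidth.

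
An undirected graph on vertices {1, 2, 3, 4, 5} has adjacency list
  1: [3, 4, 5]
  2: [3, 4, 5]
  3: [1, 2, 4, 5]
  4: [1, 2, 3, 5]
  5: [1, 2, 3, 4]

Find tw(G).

3

A width-3 tree decomposition is:
Bags: B1 = {2, 3, 4, 5}  B2 = {1, 3, 4, 5}
Tree: B1–B2
The largest bag has 4 vertices, giving width 3; this decomposition certifies tw(G) ≤ 3. For the lower bound, the 4 vertices {1, 3, 4, 5} are pairwise adjacent, and any tree decomposition puts a clique entirely inside one bag — forcing width ≥ 3. Hence tw(G) = 3 exactly.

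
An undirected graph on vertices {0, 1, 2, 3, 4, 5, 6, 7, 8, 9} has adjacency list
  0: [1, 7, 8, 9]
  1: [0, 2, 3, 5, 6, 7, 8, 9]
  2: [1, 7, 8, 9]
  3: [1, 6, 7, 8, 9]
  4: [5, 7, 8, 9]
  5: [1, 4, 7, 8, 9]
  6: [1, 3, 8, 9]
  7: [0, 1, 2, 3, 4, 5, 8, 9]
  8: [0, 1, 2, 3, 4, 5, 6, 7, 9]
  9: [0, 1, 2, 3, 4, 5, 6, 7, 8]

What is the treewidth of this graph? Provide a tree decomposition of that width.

Each bag holds 5 vertices, so the decomposition has width 4, which upper-bounds the treewidth. Conversely, {1, 3, 6, 8, 9} is a clique of size 5, and the vertices of any clique must share a bag in every tree decomposition; so some bag has ≥ 5 vertices and tw(G) ≥ 4. Combining the bounds, tw(G) = 4.

Treewidth 4.
One optimal decomposition is:
Bags: B1 = {4, 5, 7, 8, 9}  B2 = {1, 5, 7, 8, 9}  B3 = {1, 2, 7, 8, 9}  B4 = {1, 3, 7, 8, 9}  B5 = {0, 1, 7, 8, 9}  B6 = {1, 3, 6, 8, 9}
Tree: B1–B2, B2–B3, B2–B4, B3–B5, B4–B6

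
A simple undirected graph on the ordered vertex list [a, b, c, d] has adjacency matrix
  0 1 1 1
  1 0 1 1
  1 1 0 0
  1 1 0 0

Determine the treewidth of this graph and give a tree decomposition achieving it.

Treewidth 2.
One such decomposition:
Bags: B1 = {a, b, c}  B2 = {a, b, d}
Tree: B1–B2

Each bag holds 3 vertices, so the decomposition has width 2, which upper-bounds the treewidth. Conversely, {a, b, d} is a clique of size 3, and the vertices of any clique must share a bag in every tree decomposition; so some bag has ≥ 3 vertices and tw(G) ≥ 2. Therefore the treewidth is 2.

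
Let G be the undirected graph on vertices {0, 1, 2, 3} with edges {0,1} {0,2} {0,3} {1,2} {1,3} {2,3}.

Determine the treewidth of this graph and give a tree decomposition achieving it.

With just one bag of size 4, the width is 4 − 1 = 3, so tw(G) ≤ 3. Conversely, {0, 1, 2, 3} is a clique of size 4, and the vertices of any clique must share a bag in every tree decomposition; so some bag has ≥ 4 vertices and tw(G) ≥ 3. The upper and lower bounds meet at 3, so that is the treewidth.

Treewidth 3.
One such decomposition:
Bags: B1 = {0, 1, 2, 3}
Tree: (single bag)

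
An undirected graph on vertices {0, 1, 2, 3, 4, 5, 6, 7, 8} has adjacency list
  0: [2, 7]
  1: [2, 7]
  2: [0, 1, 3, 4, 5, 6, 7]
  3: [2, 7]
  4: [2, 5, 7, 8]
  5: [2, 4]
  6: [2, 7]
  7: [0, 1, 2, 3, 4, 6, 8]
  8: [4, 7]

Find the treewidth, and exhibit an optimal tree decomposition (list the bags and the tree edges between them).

Every bag has size at most 3, so the width is 3 − 1 = 2 and tw(G) ≤ 2. On the other hand G contains the 3-clique {4, 7, 8}. A clique must lie in a single bag of any decomposition, so no decomposition can have width below 2. Hence tw(G) = 2 exactly.

Treewidth 2.
Bags: B1 = {2, 4, 7}  B2 = {2, 4, 5}  B3 = {2, 3, 7}  B4 = {1, 2, 7}  B5 = {4, 7, 8}  B6 = {0, 2, 7}  B7 = {2, 6, 7}
Tree: B1–B2, B1–B3, B1–B4, B1–B5, B4–B6, B6–B7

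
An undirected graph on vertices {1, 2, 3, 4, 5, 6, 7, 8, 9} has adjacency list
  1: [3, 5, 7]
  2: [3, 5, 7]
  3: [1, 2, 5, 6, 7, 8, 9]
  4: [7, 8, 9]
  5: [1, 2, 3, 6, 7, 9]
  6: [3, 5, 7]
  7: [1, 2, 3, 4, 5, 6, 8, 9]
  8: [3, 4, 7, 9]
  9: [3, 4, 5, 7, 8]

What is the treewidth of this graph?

3

A width-3 tree decomposition is:
Bags: B1 = {3, 5, 6, 7}  B2 = {1, 3, 5, 7}  B3 = {3, 5, 7, 9}  B4 = {3, 7, 8, 9}  B5 = {4, 7, 8, 9}  B6 = {2, 3, 5, 7}
Tree: B1–B2, B2–B3, B3–B4, B4–B5, B3–B6
Every bag has size at most 4, so the width is 4 − 1 = 3 and tw(G) ≤ 3. On the other hand G contains the 4-clique {3, 7, 8, 9}. A clique must lie in a single bag of any decomposition, so no decomposition can have width below 3. Hence tw(G) = 3 exactly.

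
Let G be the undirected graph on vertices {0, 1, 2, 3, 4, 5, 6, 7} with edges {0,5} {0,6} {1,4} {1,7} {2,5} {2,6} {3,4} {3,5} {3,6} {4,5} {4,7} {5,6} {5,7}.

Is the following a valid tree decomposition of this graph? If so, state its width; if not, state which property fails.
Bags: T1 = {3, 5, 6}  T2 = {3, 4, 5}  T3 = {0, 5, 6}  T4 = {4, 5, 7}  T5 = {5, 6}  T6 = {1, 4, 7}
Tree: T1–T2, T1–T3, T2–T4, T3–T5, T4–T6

No — vertex 2 appears in no bag.

A tree decomposition must satisfy three properties: every vertex lies in some bag; for every edge, both endpoints lie together in some bag; and for every vertex, the bags containing it form a connected subtree. Here vertex 2 appears in no bag, so the decomposition is invalid.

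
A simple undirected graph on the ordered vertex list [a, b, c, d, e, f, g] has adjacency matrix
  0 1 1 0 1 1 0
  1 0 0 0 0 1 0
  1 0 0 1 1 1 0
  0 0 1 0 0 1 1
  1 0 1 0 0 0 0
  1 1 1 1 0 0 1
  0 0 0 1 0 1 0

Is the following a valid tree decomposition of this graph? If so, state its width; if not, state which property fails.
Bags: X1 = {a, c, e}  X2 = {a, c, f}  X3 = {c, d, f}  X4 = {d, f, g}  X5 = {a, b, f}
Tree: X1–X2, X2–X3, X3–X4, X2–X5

Checking the three conditions: (i) the bags cover all of {a, b, c, d, e, f, g}; (ii) for each edge, some bag contains both endpoints; (iii) the bags containing any fixed vertex form a subtree. All hold, so the decomposition is valid with width 3 − 1 = 2.

Yes; width 2.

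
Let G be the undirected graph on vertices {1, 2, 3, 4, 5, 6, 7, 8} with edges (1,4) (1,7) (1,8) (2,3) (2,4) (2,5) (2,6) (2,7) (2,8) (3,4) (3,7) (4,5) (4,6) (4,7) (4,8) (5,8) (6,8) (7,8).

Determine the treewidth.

A width-3 tree decomposition is:
Bags: B1 = {2, 4, 6, 8}  B2 = {2, 4, 7, 8}  B3 = {1, 4, 7, 8}  B4 = {2, 3, 4, 7}  B5 = {2, 4, 5, 8}
Tree: B1–B2, B2–B3, B2–B4, B1–B5
Each bag holds 4 vertices, so the decomposition has width 3, which upper-bounds the treewidth. On the other hand G contains the 4-clique {1, 4, 7, 8}. A clique must lie in a single bag of any decomposition, so no decomposition can have width below 3. Combining the bounds, tw(G) = 3.

3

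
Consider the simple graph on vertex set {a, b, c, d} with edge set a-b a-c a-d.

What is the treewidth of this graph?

1

A width-1 tree decomposition is:
Bags: B1 = {a, b}  B2 = {a, c}  B3 = {a, d}
Tree: B1–B2, B1–B3
Each bag holds 2 vertices, so the decomposition has width 1, which upper-bounds the treewidth. Any graph with an edge has treewidth ≥ 1, and G has the edge a–b. Hence tw(G) = 1 exactly.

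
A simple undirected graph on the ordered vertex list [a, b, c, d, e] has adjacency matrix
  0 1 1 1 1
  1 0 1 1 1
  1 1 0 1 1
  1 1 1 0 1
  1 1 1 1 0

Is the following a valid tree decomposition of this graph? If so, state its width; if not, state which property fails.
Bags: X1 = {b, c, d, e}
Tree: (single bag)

No — vertex a appears in no bag.

A tree decomposition must satisfy three properties: every vertex lies in some bag; for every edge, both endpoints lie together in some bag; and for every vertex, the bags containing it form a connected subtree. Here vertex a appears in no bag, so the decomposition is invalid.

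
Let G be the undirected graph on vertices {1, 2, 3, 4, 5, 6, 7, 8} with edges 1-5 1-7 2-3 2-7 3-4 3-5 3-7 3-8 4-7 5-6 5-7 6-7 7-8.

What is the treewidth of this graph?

A width-2 tree decomposition is:
Bags: B1 = {3, 7, 8}  B2 = {3, 4, 7}  B3 = {3, 5, 7}  B4 = {5, 6, 7}  B5 = {1, 5, 7}  B6 = {2, 3, 7}
Tree: B1–B2, B1–B3, B3–B4, B3–B5, B3–B6
Each bag holds 3 vertices, so the decomposition has width 2, which upper-bounds the treewidth. On the other hand G contains the 3-clique {1, 5, 7}. A clique must lie in a single bag of any decomposition, so no decomposition can have width below 2. Therefore the treewidth is 2.

2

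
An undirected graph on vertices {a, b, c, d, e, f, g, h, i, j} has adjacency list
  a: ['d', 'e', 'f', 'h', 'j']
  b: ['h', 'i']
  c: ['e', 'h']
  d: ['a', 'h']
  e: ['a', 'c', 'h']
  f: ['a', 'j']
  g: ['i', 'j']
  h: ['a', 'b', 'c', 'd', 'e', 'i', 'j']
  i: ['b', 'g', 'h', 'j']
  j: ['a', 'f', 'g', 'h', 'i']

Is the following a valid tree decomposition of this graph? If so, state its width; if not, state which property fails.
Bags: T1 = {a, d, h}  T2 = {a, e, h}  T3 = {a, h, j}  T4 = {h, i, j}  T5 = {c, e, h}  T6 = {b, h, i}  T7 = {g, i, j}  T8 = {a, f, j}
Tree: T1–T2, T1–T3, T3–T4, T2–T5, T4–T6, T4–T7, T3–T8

Yes; width 2.

Checking the three conditions: (i) the bags cover all of {a, b, c, d, e, f, g, h, i, j}; (ii) for each edge, some bag contains both endpoints; (iii) the bags containing any fixed vertex form a subtree. All hold, so the decomposition is valid with width 3 − 1 = 2.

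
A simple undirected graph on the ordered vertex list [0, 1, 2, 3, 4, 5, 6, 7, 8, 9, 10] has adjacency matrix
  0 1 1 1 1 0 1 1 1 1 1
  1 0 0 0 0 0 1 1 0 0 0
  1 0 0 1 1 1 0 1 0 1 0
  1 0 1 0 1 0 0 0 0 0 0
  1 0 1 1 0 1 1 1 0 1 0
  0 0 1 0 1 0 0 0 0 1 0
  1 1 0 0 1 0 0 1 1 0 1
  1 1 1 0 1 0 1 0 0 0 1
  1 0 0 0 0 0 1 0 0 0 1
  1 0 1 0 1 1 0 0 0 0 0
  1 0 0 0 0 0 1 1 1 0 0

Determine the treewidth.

3

A width-3 tree decomposition is:
Bags: B1 = {0, 6, 7, 10}  B2 = {0, 1, 6, 7}  B3 = {0, 4, 6, 7}  B4 = {0, 2, 4, 7}  B5 = {0, 6, 8, 10}  B6 = {0, 2, 4, 9}  B7 = {2, 4, 5, 9}  B8 = {0, 2, 3, 4}
Tree: B1–B2, B1–B3, B3–B4, B1–B5, B4–B6, B6–B7, B6–B8
Every bag has size at most 4, so the width is 4 − 1 = 3 and tw(G) ≤ 3. On the other hand G contains the 4-clique {0, 6, 8, 10}. A clique must lie in a single bag of any decomposition, so no decomposition can have width below 3. Therefore the treewidth is 3.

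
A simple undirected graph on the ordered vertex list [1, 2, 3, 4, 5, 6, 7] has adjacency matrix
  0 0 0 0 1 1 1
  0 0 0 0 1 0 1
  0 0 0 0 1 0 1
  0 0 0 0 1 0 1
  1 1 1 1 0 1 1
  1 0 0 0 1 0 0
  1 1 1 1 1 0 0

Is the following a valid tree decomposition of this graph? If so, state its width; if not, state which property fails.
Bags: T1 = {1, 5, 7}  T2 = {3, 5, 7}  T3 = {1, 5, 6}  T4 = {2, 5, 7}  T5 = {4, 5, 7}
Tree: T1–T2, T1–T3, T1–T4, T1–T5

Yes; width 2.

Vertex coverage: the bags together contain {1, 2, 3, 4, 5, 6, 7}, the full vertex set. Edge coverage: each edge of G has both endpoints in at least one bag. Running intersection: for every vertex, the bags containing it form a connected subtree. All three properties hold, so this is a valid tree decomposition of width max|bag| − 1 = 2, and hence tw(G) ≤ 2.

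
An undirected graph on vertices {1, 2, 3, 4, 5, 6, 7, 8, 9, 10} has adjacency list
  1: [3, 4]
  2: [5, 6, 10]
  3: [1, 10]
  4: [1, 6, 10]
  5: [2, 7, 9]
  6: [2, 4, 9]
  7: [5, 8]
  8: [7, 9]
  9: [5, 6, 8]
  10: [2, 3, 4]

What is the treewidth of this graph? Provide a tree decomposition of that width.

Treewidth 2.
One optimal decomposition is:
Bags: B1 = {5, 7, 8}  B2 = {5, 8, 9}  B3 = {2, 5, 9}  B4 = {2, 6, 9}  B5 = {2, 6, 10}  B6 = {4, 6, 10}  B7 = {3, 4, 10}  B8 = {1, 3, 4}
Tree: B1–B2, B2–B3, B3–B4, B4–B5, B5–B6, B6–B7, B7–B8

Every bag has size at most 3, so the width is 3 − 1 = 2 and tw(G) ≤ 2. The edges 7–8–9–5–7 form a cycle, so G is not a tree and its treewidth is at least 2. The upper and lower bounds meet at 2, so that is the treewidth.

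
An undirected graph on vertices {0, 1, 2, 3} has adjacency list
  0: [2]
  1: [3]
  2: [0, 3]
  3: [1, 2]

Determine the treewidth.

1

A width-1 tree decomposition is:
Bags: B1 = {1, 3}  B2 = {2, 3}  B3 = {0, 2}
Tree: B1–B2, B2–B3
Each bag holds 2 vertices, so the decomposition has width 1, which upper-bounds the treewidth. Any graph with an edge has treewidth ≥ 1, and G has the edge 1–3. Hence tw(G) = 1 exactly.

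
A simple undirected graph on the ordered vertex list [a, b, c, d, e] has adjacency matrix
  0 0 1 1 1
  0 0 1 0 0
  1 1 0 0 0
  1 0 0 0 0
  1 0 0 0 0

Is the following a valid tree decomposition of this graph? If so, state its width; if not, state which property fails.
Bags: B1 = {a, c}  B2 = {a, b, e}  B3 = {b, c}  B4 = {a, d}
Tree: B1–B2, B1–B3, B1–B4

No — bags containing vertex b are not connected in the tree.

A tree decomposition must satisfy three properties: every vertex lies in some bag; for every edge, both endpoints lie together in some bag; and for every vertex, the bags containing it form a connected subtree. Here bags containing vertex b are not connected in the tree, so the decomposition is invalid.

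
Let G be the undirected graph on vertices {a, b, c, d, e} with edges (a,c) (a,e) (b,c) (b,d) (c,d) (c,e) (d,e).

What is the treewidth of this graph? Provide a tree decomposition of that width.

Treewidth 2.
One such decomposition:
Bags: B1 = {c, d, e}  B2 = {a, c, e}  B3 = {b, c, d}
Tree: B1–B2, B1–B3

Every bag has size at most 3, so the width is 3 − 1 = 2 and tw(G) ≤ 2. On the other hand G contains the 3-clique {c, d, e}. A clique must lie in a single bag of any decomposition, so no decomposition can have width below 2. Therefore the treewidth is 2.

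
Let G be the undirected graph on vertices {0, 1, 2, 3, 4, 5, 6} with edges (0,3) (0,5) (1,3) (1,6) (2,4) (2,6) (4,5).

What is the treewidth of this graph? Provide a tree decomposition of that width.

Treewidth 2.
One such decomposition:
Bags: B1 = {0, 1, 3}  B2 = {0, 1, 6}  B3 = {0, 2, 6}  B4 = {0, 2, 4}  B5 = {0, 4, 5}
Tree: B1–B2, B2–B3, B3–B4, B4–B5

Every bag has size at most 3, so the width is 3 − 1 = 2 and tw(G) ≤ 2. For the lower bound, G contains the cycle 0–3–1–6–2–4–5–0, so G is not a forest; only forests have treewidth ≤ 1, hence tw(G) ≥ 2. Combining the bounds, tw(G) = 2.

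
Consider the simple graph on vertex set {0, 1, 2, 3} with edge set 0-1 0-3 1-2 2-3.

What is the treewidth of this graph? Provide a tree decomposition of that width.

Each bag holds 3 vertices, so the decomposition has width 2, which upper-bounds the treewidth. The edges 0–1–2–3–0 form a cycle, so G is not a tree and its treewidth is at least 2. Combining the bounds, tw(G) = 2.

Treewidth 2.
One such decomposition:
Bags: B1 = {0, 1, 2}  B2 = {0, 2, 3}
Tree: B1–B2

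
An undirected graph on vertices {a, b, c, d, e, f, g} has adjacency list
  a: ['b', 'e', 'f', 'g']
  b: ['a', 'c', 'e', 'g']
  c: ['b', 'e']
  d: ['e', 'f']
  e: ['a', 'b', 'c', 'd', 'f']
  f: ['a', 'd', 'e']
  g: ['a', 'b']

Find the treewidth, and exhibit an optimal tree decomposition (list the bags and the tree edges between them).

Treewidth 2.
One optimal decomposition is:
Bags: B1 = {a, e, f}  B2 = {a, b, e}  B3 = {a, b, g}  B4 = {d, e, f}  B5 = {b, c, e}
Tree: B1–B2, B2–B3, B1–B4, B2–B5

Every bag has size at most 3, so the width is 3 − 1 = 2 and tw(G) ≤ 2. On the other hand G contains the 3-clique {a, b, g}. A clique must lie in a single bag of any decomposition, so no decomposition can have width below 2. The upper and lower bounds meet at 2, so that is the treewidth.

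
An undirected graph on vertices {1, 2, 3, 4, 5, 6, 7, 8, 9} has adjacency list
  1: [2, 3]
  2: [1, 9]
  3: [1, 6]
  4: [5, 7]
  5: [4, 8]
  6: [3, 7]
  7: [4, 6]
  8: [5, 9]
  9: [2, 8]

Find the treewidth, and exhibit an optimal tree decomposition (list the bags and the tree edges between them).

Treewidth 2.
One such decomposition:
Bags: B1 = {1, 2, 9}  B2 = {1, 3, 9}  B3 = {3, 6, 9}  B4 = {6, 7, 9}  B5 = {4, 7, 9}  B6 = {4, 5, 9}  B7 = {5, 8, 9}
Tree: B1–B2, B2–B3, B3–B4, B4–B5, B5–B6, B6–B7

The largest bag has 3 vertices, giving width 2; this decomposition certifies tw(G) ≤ 2. For the lower bound, G contains the cycle 9–2–1–3–6–7–4–5–8–9, so G is not a forest; only forests have treewidth ≤ 1, hence tw(G) ≥ 2. Therefore the treewidth is 2.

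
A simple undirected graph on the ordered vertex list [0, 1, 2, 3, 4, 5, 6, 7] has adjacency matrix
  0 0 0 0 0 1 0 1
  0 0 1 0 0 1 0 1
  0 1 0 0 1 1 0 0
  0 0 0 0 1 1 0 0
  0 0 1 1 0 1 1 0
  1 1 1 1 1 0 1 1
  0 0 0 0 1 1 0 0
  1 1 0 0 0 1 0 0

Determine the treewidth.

2

A width-2 tree decomposition is:
Bags: B1 = {1, 2, 5}  B2 = {2, 4, 5}  B3 = {1, 5, 7}  B4 = {0, 5, 7}  B5 = {3, 4, 5}  B6 = {4, 5, 6}
Tree: B1–B2, B1–B3, B3–B4, B2–B5, B2–B6
Each bag holds 3 vertices, so the decomposition has width 2, which upper-bounds the treewidth. On the other hand G contains the 3-clique {0, 5, 7}. A clique must lie in a single bag of any decomposition, so no decomposition can have width below 2. The upper and lower bounds meet at 2, so that is the treewidth.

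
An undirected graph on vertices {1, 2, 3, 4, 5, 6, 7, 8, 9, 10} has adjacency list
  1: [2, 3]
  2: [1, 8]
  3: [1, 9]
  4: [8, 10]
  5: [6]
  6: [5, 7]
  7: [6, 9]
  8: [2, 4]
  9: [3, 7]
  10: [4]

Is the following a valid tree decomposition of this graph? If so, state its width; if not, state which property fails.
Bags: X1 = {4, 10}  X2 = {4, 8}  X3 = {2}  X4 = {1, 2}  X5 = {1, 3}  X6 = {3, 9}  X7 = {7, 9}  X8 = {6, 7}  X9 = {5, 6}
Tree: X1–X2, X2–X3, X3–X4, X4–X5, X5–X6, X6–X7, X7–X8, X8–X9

No — edge (8,2) lies in no bag.

A tree decomposition must satisfy three properties: every vertex lies in some bag; for every edge, both endpoints lie together in some bag; and for every vertex, the bags containing it form a connected subtree. Here edge (8,2) lies in no bag, so the decomposition is invalid.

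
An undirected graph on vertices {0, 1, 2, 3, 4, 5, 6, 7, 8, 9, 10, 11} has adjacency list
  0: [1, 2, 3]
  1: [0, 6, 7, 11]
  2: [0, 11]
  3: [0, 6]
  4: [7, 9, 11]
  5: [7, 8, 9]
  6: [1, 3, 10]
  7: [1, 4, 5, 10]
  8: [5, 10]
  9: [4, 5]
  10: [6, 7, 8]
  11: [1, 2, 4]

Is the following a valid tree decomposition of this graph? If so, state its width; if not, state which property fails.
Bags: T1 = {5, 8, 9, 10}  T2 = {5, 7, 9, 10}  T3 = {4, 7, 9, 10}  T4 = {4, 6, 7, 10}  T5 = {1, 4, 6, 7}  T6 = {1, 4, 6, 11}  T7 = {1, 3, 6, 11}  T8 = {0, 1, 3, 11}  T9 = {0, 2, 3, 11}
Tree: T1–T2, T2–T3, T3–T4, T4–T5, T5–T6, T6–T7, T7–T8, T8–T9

Every vertex of G appears in some bag (union = {0, 1, 2, 3, 4, 5, 6, 7, 8, 9, 10, 11}); every edge is covered by a bag; and for each vertex v the set of bags containing v is connected in the bag tree. The decomposition is therefore valid. The largest bag has 4 vertices, so the width is 3.

Yes; width 3.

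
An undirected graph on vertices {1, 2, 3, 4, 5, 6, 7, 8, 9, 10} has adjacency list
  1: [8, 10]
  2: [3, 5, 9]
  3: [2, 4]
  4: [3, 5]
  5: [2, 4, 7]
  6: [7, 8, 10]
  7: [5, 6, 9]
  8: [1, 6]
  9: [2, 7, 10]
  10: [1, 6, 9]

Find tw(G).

2

A width-2 tree decomposition is:
Bags: B1 = {3, 4, 5}  B2 = {2, 3, 5}  B3 = {2, 5, 7}  B4 = {2, 7, 9}  B5 = {6, 7, 9}  B6 = {6, 9, 10}  B7 = {6, 8, 10}  B8 = {1, 8, 10}
Tree: B1–B2, B2–B3, B3–B4, B4–B5, B5–B6, B6–B7, B7–B8
The largest bag has 3 vertices, giving width 2; this decomposition certifies tw(G) ≤ 2. For the lower bound, G contains the cycle 4–3–2–5–4, so G is not a forest; only forests have treewidth ≤ 1, hence tw(G) ≥ 2. Combining the bounds, tw(G) = 2.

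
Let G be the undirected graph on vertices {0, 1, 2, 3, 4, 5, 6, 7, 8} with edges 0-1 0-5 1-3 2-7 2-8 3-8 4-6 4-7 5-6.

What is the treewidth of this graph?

2

A width-2 tree decomposition is:
Bags: B1 = {2, 3, 8}  B2 = {1, 2, 3}  B3 = {0, 1, 2}  B4 = {0, 2, 5}  B5 = {2, 5, 6}  B6 = {2, 4, 6}  B7 = {2, 4, 7}
Tree: B1–B2, B2–B3, B3–B4, B4–B5, B5–B6, B6–B7
The largest bag has 3 vertices, giving width 2; this decomposition certifies tw(G) ≤ 2. Since 2–8–3–1–0–5–6–4–7–2 is a cycle in G, G is not acyclic. Forests are exactly the graphs of treewidth ≤ 1, so tw(G) ≥ 2. Hence tw(G) = 2 exactly.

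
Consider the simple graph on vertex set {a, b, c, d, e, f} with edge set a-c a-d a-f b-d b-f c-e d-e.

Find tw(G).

A width-2 tree decomposition is:
Bags: B1 = {a, c, e}  B2 = {a, d, e}  B3 = {a, d, f}  B4 = {b, d, f}
Tree: B1–B2, B2–B3, B3–B4
Every bag has size at most 3, so the width is 3 − 1 = 2 and tw(G) ≤ 2. Since c–e–d–a–c is a cycle in G, G is not acyclic. Forests are exactly the graphs of treewidth ≤ 1, so tw(G) ≥ 2. Combining the bounds, tw(G) = 2.

2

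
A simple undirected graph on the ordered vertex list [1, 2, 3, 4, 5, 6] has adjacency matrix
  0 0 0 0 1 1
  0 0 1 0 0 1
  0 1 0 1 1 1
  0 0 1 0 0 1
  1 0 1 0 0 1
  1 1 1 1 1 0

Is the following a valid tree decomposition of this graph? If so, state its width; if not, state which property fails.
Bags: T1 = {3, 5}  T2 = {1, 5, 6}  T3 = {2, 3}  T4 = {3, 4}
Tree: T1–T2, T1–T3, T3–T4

A tree decomposition must satisfy three properties: every vertex lies in some bag; for every edge, both endpoints lie together in some bag; and for every vertex, the bags containing it form a connected subtree. Here edge (6,3) lies in no bag, so the decomposition is invalid.

No — edge (6,3) lies in no bag.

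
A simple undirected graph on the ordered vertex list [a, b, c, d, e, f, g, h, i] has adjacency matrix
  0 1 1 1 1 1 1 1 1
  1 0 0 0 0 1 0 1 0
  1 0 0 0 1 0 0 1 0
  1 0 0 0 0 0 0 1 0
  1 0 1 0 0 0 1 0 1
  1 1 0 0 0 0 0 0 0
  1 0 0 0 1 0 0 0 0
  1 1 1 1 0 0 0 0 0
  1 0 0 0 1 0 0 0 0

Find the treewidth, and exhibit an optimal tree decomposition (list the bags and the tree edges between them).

Treewidth 2.
One optimal decomposition is:
Bags: B1 = {a, e, i}  B2 = {a, c, e}  B3 = {a, c, h}  B4 = {a, b, h}  B5 = {a, d, h}  B6 = {a, b, f}  B7 = {a, e, g}
Tree: B1–B2, B2–B3, B3–B4, B4–B5, B4–B6, B2–B7

The largest bag has 3 vertices, giving width 2; this decomposition certifies tw(G) ≤ 2. On the other hand G contains the 3-clique {a, b, f}. A clique must lie in a single bag of any decomposition, so no decomposition can have width below 2. The upper and lower bounds meet at 2, so that is the treewidth.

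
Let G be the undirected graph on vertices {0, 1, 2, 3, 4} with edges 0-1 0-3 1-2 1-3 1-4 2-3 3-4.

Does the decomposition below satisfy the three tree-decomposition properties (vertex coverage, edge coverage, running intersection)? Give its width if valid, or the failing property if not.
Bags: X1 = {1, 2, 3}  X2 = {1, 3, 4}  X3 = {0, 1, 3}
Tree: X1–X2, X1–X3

Yes; width 2.

Vertex coverage: the bags together contain {0, 1, 2, 3, 4}, the full vertex set. Edge coverage: each edge of G has both endpoints in at least one bag. Running intersection: for every vertex, the bags containing it form a connected subtree. All three properties hold, so this is a valid tree decomposition of width max|bag| − 1 = 2, and hence tw(G) ≤ 2.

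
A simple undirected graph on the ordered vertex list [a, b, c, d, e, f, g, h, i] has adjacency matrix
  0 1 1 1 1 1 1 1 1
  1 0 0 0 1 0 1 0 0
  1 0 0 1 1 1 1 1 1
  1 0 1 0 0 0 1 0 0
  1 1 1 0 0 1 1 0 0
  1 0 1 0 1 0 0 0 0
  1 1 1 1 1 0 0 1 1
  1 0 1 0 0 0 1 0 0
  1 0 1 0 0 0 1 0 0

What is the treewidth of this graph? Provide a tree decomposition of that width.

Treewidth 3.
One such decomposition:
Bags: B1 = {a, c, e, g}  B2 = {a, c, g, h}  B3 = {a, b, e, g}  B4 = {a, c, g, i}  B5 = {a, c, d, g}  B6 = {a, c, e, f}
Tree: B1–B2, B1–B3, B1–B4, B1–B5, B1–B6

Each bag holds 4 vertices, so the decomposition has width 3, which upper-bounds the treewidth. Conversely, {a, c, d, g} is a clique of size 4, and the vertices of any clique must share a bag in every tree decomposition; so some bag has ≥ 4 vertices and tw(G) ≥ 3. Combining the bounds, tw(G) = 3.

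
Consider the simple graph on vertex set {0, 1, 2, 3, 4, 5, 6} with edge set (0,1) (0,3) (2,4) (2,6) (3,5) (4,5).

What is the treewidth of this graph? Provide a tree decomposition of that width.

Each bag holds 2 vertices, so the decomposition has width 1, which upper-bounds the treewidth. Any graph with an edge has treewidth ≥ 1, and G has the edge 6–2. Combining the bounds, tw(G) = 1.

Treewidth 1.
Bags: B1 = {2, 6}  B2 = {2, 4}  B3 = {4, 5}  B4 = {3, 5}  B5 = {0, 3}  B6 = {0, 1}
Tree: B1–B2, B2–B3, B3–B4, B4–B5, B5–B6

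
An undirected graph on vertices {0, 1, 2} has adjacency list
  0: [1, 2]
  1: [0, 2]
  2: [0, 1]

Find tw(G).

A width-2 tree decomposition is:
Bags: B1 = {0, 1, 2}
Tree: (single bag)
With just one bag of size 3, the width is 3 − 1 = 2, so tw(G) ≤ 2. For the lower bound, the 3 vertices {0, 1, 2} are pairwise adjacent, and any tree decomposition puts a clique entirely inside one bag — forcing width ≥ 2. Combining the bounds, tw(G) = 2.

2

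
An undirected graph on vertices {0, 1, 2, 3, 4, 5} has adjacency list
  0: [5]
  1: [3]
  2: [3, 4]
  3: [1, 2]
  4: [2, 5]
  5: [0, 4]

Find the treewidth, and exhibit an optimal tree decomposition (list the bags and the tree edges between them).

The largest bag has 2 vertices, giving width 1; this decomposition certifies tw(G) ≤ 1. Since G has at least one edge (e.g. 1–3), it is not an edgeless graph, so tw(G) ≥ 1. Therefore the treewidth is 1.

Treewidth 1.
One optimal decomposition is:
Bags: B1 = {1, 3}  B2 = {2, 3}  B3 = {2, 4}  B4 = {4, 5}  B5 = {0, 5}
Tree: B1–B2, B2–B3, B3–B4, B4–B5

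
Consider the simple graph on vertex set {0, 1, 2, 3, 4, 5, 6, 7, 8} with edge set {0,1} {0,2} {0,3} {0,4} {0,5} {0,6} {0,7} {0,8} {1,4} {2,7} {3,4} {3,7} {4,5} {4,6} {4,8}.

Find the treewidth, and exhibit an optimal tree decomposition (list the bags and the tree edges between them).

Each bag holds 3 vertices, so the decomposition has width 2, which upper-bounds the treewidth. On the other hand G contains the 3-clique {0, 2, 7}. A clique must lie in a single bag of any decomposition, so no decomposition can have width below 2. Combining the bounds, tw(G) = 2.

Treewidth 2.
One optimal decomposition is:
Bags: B1 = {0, 3, 7}  B2 = {0, 3, 4}  B3 = {0, 4, 5}  B4 = {0, 4, 6}  B5 = {0, 1, 4}  B6 = {0, 4, 8}  B7 = {0, 2, 7}
Tree: B1–B2, B2–B3, B3–B4, B4–B5, B4–B6, B1–B7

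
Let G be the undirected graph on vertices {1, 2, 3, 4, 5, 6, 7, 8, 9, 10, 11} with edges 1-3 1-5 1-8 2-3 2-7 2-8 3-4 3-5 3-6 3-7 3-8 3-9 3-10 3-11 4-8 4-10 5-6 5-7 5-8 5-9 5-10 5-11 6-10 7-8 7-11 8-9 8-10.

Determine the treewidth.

3

A width-3 tree decomposition is:
Bags: B1 = {1, 3, 5, 8}  B2 = {3, 5, 8, 10}  B3 = {3, 5, 7, 8}  B4 = {3, 4, 8, 10}  B5 = {3, 5, 8, 9}  B6 = {2, 3, 7, 8}  B7 = {3, 5, 7, 11}  B8 = {3, 5, 6, 10}
Tree: B1–B2, B1–B3, B2–B4, B2–B5, B3–B6, B3–B7, B2–B8
The largest bag has 4 vertices, giving width 3; this decomposition certifies tw(G) ≤ 3. On the other hand G contains the 4-clique {2, 3, 7, 8}. A clique must lie in a single bag of any decomposition, so no decomposition can have width below 3. Therefore the treewidth is 3.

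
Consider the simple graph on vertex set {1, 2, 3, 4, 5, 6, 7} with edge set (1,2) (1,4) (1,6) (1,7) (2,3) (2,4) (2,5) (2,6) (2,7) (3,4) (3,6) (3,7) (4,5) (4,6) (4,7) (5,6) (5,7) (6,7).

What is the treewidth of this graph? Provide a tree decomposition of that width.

Treewidth 4.
One optimal decomposition is:
Bags: B1 = {1, 2, 4, 6, 7}  B2 = {2, 4, 5, 6, 7}  B3 = {2, 3, 4, 6, 7}
Tree: B1–B2, B1–B3

Each bag holds 5 vertices, so the decomposition has width 4, which upper-bounds the treewidth. On the other hand G contains the 5-clique {1, 2, 4, 6, 7}. A clique must lie in a single bag of any decomposition, so no decomposition can have width below 4. Combining the bounds, tw(G) = 4.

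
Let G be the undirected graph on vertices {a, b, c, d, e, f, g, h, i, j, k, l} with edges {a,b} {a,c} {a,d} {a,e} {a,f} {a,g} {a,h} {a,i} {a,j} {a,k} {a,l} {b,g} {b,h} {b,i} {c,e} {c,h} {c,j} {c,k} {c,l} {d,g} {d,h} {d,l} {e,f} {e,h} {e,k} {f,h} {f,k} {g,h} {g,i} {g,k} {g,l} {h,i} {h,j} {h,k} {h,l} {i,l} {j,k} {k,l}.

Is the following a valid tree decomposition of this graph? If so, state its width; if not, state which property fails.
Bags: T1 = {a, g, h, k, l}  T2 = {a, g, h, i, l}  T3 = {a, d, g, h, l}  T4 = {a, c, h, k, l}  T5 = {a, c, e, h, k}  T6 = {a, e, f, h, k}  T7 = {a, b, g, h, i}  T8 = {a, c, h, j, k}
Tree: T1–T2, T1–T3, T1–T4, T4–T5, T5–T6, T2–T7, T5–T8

Yes; width 4.

Every vertex of G appears in some bag (union = {a, b, c, d, e, f, g, h, i, j, k, l}); every edge is covered by a bag; and for each vertex v the set of bags containing v is connected in the bag tree. The decomposition is therefore valid. The largest bag has 5 vertices, so the width is 4.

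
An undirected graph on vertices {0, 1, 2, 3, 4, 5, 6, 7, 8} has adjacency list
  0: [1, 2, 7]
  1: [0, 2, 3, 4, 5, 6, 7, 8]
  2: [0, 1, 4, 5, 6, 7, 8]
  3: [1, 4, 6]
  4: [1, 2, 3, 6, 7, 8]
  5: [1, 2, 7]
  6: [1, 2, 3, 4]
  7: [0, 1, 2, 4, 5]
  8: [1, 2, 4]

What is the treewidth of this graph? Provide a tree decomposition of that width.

Treewidth 3.
One such decomposition:
Bags: B1 = {0, 1, 2, 7}  B2 = {1, 2, 4, 7}  B3 = {1, 2, 4, 8}  B4 = {1, 2, 4, 6}  B5 = {1, 2, 5, 7}  B6 = {1, 3, 4, 6}
Tree: B1–B2, B2–B3, B3–B4, B1–B5, B4–B6

Every bag has size at most 4, so the width is 4 − 1 = 3 and tw(G) ≤ 3. For the lower bound, the 4 vertices {0, 1, 2, 7} are pairwise adjacent, and any tree decomposition puts a clique entirely inside one bag — forcing width ≥ 3. Combining the bounds, tw(G) = 3.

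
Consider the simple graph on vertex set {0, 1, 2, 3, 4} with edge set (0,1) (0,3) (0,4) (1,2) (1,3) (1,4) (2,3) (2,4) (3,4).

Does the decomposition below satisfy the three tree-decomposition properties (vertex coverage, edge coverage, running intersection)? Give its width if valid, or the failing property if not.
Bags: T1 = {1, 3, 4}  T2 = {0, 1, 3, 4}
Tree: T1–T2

A tree decomposition must satisfy three properties: every vertex lies in some bag; for every edge, both endpoints lie together in some bag; and for every vertex, the bags containing it form a connected subtree. Here vertex 2 appears in no bag, so the decomposition is invalid.

No — vertex 2 appears in no bag.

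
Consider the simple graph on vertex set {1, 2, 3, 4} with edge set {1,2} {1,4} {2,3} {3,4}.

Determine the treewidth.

2

A width-2 tree decomposition is:
Bags: B1 = {1, 2, 3}  B2 = {1, 3, 4}
Tree: B1–B2
Every bag has size at most 3, so the width is 3 − 1 = 2 and tw(G) ≤ 2. The edges 1–2–3–4–1 form a cycle, so G is not a tree and its treewidth is at least 2. Hence tw(G) = 2 exactly.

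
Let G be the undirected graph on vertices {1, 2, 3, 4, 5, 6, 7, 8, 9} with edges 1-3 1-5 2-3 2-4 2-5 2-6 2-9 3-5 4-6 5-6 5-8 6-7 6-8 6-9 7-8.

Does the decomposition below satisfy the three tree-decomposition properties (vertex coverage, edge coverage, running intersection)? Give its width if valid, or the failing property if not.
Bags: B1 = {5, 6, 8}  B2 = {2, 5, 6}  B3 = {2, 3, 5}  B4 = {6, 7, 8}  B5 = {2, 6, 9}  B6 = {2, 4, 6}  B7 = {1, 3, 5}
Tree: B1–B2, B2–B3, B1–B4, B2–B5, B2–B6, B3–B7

Every vertex of G appears in some bag (union = {1, 2, 3, 4, 5, 6, 7, 8, 9}); every edge is covered by a bag; and for each vertex v the set of bags containing v is connected in the bag tree. The decomposition is therefore valid. The largest bag has 3 vertices, so the width is 2.

Yes; width 2.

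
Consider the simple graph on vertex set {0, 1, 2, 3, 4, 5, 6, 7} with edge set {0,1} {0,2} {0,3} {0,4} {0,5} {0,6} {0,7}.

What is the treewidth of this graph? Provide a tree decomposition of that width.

Each bag holds 2 vertices, so the decomposition has width 1, which upper-bounds the treewidth. Any graph with an edge has treewidth ≥ 1, and G has the edge 0–4. Hence tw(G) = 1 exactly.

Treewidth 1.
Bags: B1 = {0, 4}  B2 = {0, 3}  B3 = {0, 2}  B4 = {0, 6}  B5 = {0, 5}  B6 = {0, 1}  B7 = {0, 7}
Tree: B1–B2, B1–B3, B1–B4, B2–B5, B1–B6, B1–B7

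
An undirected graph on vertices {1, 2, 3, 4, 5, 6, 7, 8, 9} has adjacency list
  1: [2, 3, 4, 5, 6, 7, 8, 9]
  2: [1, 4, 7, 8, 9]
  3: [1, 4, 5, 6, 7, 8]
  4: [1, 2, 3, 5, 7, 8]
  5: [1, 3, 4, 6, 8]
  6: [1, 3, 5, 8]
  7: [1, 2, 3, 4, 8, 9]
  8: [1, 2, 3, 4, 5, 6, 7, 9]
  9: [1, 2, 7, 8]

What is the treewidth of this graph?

4

A width-4 tree decomposition is:
Bags: B1 = {1, 3, 5, 6, 8}  B2 = {1, 3, 4, 5, 8}  B3 = {1, 3, 4, 7, 8}  B4 = {1, 2, 4, 7, 8}  B5 = {1, 2, 7, 8, 9}
Tree: B1–B2, B2–B3, B3–B4, B4–B5
Each bag holds 5 vertices, so the decomposition has width 4, which upper-bounds the treewidth. On the other hand G contains the 5-clique {1, 2, 7, 8, 9}. A clique must lie in a single bag of any decomposition, so no decomposition can have width below 4. Therefore the treewidth is 4.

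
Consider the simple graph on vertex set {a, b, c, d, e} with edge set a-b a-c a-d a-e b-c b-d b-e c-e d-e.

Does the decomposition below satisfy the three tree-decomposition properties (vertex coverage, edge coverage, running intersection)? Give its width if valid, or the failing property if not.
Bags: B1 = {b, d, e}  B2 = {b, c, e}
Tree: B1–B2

A tree decomposition must satisfy three properties: every vertex lies in some bag; for every edge, both endpoints lie together in some bag; and for every vertex, the bags containing it form a connected subtree. Here vertex a appears in no bag, so the decomposition is invalid.

No — vertex a appears in no bag.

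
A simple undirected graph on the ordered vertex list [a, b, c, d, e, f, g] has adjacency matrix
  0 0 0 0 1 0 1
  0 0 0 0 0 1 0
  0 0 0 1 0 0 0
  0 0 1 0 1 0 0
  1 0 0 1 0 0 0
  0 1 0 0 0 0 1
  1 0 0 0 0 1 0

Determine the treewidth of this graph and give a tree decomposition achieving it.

Every bag has size at most 2, so the width is 2 − 1 = 1 and tw(G) ≤ 1. Any graph with an edge has treewidth ≥ 1, and G has the edge c–d. Therefore the treewidth is 1.

Treewidth 1.
Bags: B1 = {c, d}  B2 = {d, e}  B3 = {a, e}  B4 = {a, g}  B5 = {f, g}  B6 = {b, f}
Tree: B1–B2, B2–B3, B3–B4, B4–B5, B5–B6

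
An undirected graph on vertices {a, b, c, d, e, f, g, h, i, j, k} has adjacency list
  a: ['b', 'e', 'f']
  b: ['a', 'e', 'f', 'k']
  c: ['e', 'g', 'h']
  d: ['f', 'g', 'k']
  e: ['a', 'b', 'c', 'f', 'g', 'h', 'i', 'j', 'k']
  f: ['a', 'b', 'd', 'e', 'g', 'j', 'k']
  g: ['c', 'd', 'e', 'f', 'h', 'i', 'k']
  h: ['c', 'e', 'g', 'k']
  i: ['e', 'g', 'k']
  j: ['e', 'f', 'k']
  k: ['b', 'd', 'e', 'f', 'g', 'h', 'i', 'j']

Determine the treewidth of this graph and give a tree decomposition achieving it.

The largest bag has 4 vertices, giving width 3; this decomposition certifies tw(G) ≤ 3. Conversely, {d, f, g, k} is a clique of size 4, and the vertices of any clique must share a bag in every tree decomposition; so some bag has ≥ 4 vertices and tw(G) ≥ 3. The upper and lower bounds meet at 3, so that is the treewidth.

Treewidth 3.
One optimal decomposition is:
Bags: B1 = {e, f, g, k}  B2 = {e, g, h, k}  B3 = {d, f, g, k}  B4 = {e, g, i, k}  B5 = {c, e, g, h}  B6 = {b, e, f, k}  B7 = {e, f, j, k}  B8 = {a, b, e, f}
Tree: B1–B2, B1–B3, B1–B4, B2–B5, B1–B6, B6–B7, B6–B8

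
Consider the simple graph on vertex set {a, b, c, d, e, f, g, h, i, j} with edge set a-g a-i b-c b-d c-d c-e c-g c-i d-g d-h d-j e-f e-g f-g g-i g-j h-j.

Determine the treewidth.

A width-2 tree decomposition is:
Bags: B1 = {c, d, g}  B2 = {c, g, i}  B3 = {d, g, j}  B4 = {d, h, j}  B5 = {c, e, g}  B6 = {a, g, i}  B7 = {e, f, g}  B8 = {b, c, d}
Tree: B1–B2, B1–B3, B3–B4, B1–B5, B2–B6, B5–B7, B1–B8
Every bag has size at most 3, so the width is 3 − 1 = 2 and tw(G) ≤ 2. On the other hand G contains the 3-clique {a, g, i}. A clique must lie in a single bag of any decomposition, so no decomposition can have width below 2. Therefore the treewidth is 2.

2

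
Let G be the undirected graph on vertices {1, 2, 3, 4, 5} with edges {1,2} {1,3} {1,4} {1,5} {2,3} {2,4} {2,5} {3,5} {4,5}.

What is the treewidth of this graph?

3

A width-3 tree decomposition is:
Bags: B1 = {1, 2, 4, 5}  B2 = {1, 2, 3, 5}
Tree: B1–B2
Each bag holds 4 vertices, so the decomposition has width 3, which upper-bounds the treewidth. For the lower bound, the 4 vertices {1, 2, 3, 5} are pairwise adjacent, and any tree decomposition puts a clique entirely inside one bag — forcing width ≥ 3. Hence tw(G) = 3 exactly.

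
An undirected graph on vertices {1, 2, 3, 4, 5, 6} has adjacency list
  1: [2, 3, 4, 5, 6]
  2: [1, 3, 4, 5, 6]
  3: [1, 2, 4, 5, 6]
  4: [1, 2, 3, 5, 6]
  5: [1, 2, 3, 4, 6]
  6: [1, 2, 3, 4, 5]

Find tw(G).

A width-5 tree decomposition is:
Bags: B1 = {1, 2, 3, 4, 5, 6}
Tree: (single bag)
With just one bag of size 6, the width is 6 − 1 = 5, so tw(G) ≤ 5. On the other hand G contains the 6-clique {1, 2, 3, 4, 5, 6}. A clique must lie in a single bag of any decomposition, so no decomposition can have width below 5. Therefore the treewidth is 5.

5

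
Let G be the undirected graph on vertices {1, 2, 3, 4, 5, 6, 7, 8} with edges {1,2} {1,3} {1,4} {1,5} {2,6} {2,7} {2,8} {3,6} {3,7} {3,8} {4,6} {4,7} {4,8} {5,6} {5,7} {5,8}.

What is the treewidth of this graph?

A width-4 tree decomposition is:
Bags: B1 = {1, 4, 6, 7, 8}  B2 = {1, 2, 6, 7, 8}  B3 = {1, 5, 6, 7, 8}  B4 = {1, 3, 6, 7, 8}
Tree: B1–B2, B2–B3, B3–B4
Each bag holds 5 vertices, so the decomposition has width 4, which upper-bounds the treewidth. For the lower bound: the 5 vertex sets {4,6}, {1,2}, {5,7}, {8}, {3} are disjoint, each induces a connected subgraph, and every pair is joined by at least one edge of G. Contracting each set to a single vertex therefore yields K_{5} as a minor, and since treewidth is minor-monotone, tw(G) ≥ tw(K_{5}) = 4. The upper and lower bounds meet at 4, so that is the treewidth.

4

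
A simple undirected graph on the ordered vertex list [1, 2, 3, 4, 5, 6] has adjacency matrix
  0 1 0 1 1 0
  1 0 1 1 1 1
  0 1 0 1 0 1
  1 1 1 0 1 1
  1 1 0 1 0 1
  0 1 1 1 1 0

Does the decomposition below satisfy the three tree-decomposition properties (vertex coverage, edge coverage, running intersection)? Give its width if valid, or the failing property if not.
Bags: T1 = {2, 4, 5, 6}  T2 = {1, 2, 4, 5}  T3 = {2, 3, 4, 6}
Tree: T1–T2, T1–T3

Yes; width 3.

Every vertex of G appears in some bag (union = {1, 2, 3, 4, 5, 6}); every edge is covered by a bag; and for each vertex v the set of bags containing v is connected in the bag tree. The decomposition is therefore valid. The largest bag has 4 vertices, so the width is 3.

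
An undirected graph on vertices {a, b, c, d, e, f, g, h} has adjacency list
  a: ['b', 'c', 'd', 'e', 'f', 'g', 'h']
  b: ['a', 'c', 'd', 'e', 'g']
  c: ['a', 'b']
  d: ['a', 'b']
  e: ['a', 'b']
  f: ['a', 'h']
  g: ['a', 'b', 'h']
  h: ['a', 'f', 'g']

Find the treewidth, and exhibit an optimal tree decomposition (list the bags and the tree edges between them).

Treewidth 2.
One optimal decomposition is:
Bags: B1 = {a, b, e}  B2 = {a, b, g}  B3 = {a, g, h}  B4 = {a, b, c}  B5 = {a, b, d}  B6 = {a, f, h}
Tree: B1–B2, B2–B3, B1–B4, B4–B5, B3–B6

The largest bag has 3 vertices, giving width 2; this decomposition certifies tw(G) ≤ 2. Conversely, {a, g, h} is a clique of size 3, and the vertices of any clique must share a bag in every tree decomposition; so some bag has ≥ 3 vertices and tw(G) ≥ 2. Combining the bounds, tw(G) = 2.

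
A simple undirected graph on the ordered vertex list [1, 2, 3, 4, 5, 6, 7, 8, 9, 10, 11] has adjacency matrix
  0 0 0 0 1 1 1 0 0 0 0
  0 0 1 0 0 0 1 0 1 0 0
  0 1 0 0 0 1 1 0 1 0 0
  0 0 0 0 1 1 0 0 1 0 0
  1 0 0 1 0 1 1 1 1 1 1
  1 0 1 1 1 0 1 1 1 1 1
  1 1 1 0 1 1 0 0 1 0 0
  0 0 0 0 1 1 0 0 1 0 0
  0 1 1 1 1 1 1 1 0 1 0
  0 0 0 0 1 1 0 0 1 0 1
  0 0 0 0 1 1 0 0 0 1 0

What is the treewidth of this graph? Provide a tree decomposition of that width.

Treewidth 3.
Bags: B1 = {3, 6, 7, 9}  B2 = {5, 6, 7, 9}  B3 = {4, 5, 6, 9}  B4 = {5, 6, 9, 10}  B5 = {5, 6, 8, 9}  B6 = {1, 5, 6, 7}  B7 = {5, 6, 10, 11}  B8 = {2, 3, 7, 9}
Tree: B1–B2, B2–B3, B3–B4, B3–B5, B2–B6, B4–B7, B1–B8

Every bag has size at most 4, so the width is 4 − 1 = 3 and tw(G) ≤ 3. For the lower bound, the 4 vertices {2, 3, 7, 9} are pairwise adjacent, and any tree decomposition puts a clique entirely inside one bag — forcing width ≥ 3. Combining the bounds, tw(G) = 3.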